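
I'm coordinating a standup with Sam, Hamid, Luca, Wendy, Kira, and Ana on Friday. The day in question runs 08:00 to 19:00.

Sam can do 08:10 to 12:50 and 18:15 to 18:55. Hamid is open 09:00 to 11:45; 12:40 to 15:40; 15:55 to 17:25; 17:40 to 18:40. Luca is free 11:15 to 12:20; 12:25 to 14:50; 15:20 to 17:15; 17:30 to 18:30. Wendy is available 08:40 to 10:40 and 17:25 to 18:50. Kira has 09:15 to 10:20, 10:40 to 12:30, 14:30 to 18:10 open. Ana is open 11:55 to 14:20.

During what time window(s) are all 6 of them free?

none

Sam ∩ Hamid: 09:00-11:45, 12:40-12:50, 18:15-18:40.
Sam ∩ Hamid ∩ Luca: 11:15-11:45, 12:40-12:50, 18:15-18:30.
Sam ∩ Hamid ∩ Luca ∩ Wendy: 18:15-18:30.
Sam ∩ Hamid ∩ Luca ∩ Wendy ∩ Kira: ∅.
Sam ∩ Hamid ∩ Luca ∩ Wendy ∩ Kira ∩ Ana: ∅.
There is no time when everyone is free.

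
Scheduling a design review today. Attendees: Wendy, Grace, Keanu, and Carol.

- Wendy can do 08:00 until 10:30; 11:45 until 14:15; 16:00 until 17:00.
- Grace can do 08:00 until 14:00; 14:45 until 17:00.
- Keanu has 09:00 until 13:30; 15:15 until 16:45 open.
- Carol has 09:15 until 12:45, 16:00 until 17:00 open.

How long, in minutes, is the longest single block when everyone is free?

75

Wendy ∩ Grace: 08:00-10:30, 11:45-14:00, 16:00-17:00.
Wendy ∩ Grace ∩ Keanu: 09:00-10:30, 11:45-13:30, 16:00-16:45.
Wendy ∩ Grace ∩ Keanu ∩ Carol: 09:15-10:30, 11:45-12:45, 16:00-16:45.
Those are the intersection windows.
The longest is 09:15-10:30 at 75 minutes.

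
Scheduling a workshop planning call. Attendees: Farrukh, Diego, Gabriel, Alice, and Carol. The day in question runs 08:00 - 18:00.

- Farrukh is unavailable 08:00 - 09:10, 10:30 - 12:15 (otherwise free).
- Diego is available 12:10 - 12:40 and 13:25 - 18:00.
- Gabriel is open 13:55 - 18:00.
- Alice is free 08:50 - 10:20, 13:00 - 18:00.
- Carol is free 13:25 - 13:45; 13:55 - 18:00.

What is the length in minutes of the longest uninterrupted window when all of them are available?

Farrukh free: 09:10-10:30, 12:15-18:00 (invert busy blocks within the working day).
Diego free: 12:10-12:40, 13:25-18:00.
Gabriel free: 13:55-18:00.
Alice free: 08:50-10:20, 13:00-18:00.
Carol free: 13:25-13:45, 13:55-18:00.
Farrukh ∩ Diego: 12:15-12:40, 13:25-18:00.
Farrukh ∩ Diego ∩ Gabriel: 13:55-18:00.
Farrukh ∩ Diego ∩ Gabriel ∩ Alice: 13:55-18:00.
Farrukh ∩ Diego ∩ Gabriel ∩ Alice ∩ Carol: 13:55-18:00.
The longest is 13:55-18:00 at 245 minutes.

245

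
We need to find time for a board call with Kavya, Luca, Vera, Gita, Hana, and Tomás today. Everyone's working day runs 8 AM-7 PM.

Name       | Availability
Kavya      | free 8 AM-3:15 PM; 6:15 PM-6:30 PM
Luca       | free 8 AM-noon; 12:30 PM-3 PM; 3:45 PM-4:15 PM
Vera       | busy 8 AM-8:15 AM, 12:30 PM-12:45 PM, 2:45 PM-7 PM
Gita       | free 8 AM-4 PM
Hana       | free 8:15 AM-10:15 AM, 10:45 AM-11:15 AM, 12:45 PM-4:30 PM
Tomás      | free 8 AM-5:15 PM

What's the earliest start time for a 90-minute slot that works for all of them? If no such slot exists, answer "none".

Kavya free: 08:00-15:15, 18:15-18:30.
Luca free: 08:00-12:00, 12:30-15:00, 15:45-16:15.
Vera free: 08:15-12:30, 12:45-14:45 (invert busy blocks within the working day).
Gita free: 08:00-16:00.
Hana free: 08:15-10:15, 10:45-11:15, 12:45-16:30.
Tomás free: 08:00-17:15.
Kavya ∩ Luca: 08:00-12:00, 12:30-15:00.
Kavya ∩ Luca ∩ Vera: 08:15-12:00, 12:45-14:45.
Kavya ∩ Luca ∩ Vera ∩ Gita: 08:15-12:00, 12:45-14:45.
Kavya ∩ Luca ∩ Vera ∩ Gita ∩ Hana: 08:15-10:15, 10:45-11:15, 12:45-14:45.
Kavya ∩ Luca ∩ Vera ∩ Gita ∩ Hana ∩ Tomás: 08:15-10:15, 10:45-11:15, 12:45-14:45.
The first common window of at least 90 minutes is 08:15-10:15, so the earliest start is 08:15.

08:15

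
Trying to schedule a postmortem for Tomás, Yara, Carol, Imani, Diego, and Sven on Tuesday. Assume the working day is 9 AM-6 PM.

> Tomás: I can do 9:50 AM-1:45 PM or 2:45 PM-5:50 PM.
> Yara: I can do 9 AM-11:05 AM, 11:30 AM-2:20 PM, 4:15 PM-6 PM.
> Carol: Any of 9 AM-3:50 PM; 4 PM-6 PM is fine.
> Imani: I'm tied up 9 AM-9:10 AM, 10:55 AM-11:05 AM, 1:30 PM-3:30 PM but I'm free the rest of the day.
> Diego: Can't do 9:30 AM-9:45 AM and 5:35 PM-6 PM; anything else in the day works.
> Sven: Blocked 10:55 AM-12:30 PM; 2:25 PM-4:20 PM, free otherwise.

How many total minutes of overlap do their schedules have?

200

Tomás free: 09:50-13:45, 14:45-17:50.
Yara free: 09:00-11:05, 11:30-14:20, 16:15-18:00.
Carol free: 09:00-15:50, 16:00-18:00.
Imani free: 09:10-10:55, 11:05-13:30, 15:30-18:00 (invert busy blocks within the working day).
Diego free: 09:00-09:30, 09:45-17:35 (invert busy blocks within the working day).
Sven free: 09:00-10:55, 12:30-14:25, 16:20-18:00 (invert busy blocks within the working day).
Tomás ∩ Yara: 09:50-11:05, 11:30-13:45, 16:15-17:50.
Tomás ∩ Yara ∩ Carol: 09:50-11:05, 11:30-13:45, 16:15-17:50.
Tomás ∩ Yara ∩ Carol ∩ Imani: 09:50-10:55, 11:30-13:30, 16:15-17:50.
Tomás ∩ Yara ∩ Carol ∩ Imani ∩ Diego: 09:50-10:55, 11:30-13:30, 16:15-17:35.
Tomás ∩ Yara ∩ Carol ∩ Imani ∩ Diego ∩ Sven: 09:50-10:55, 12:30-13:30, 16:20-17:35.
Summing the common windows: 65 + 60 + 75 = 200 minutes.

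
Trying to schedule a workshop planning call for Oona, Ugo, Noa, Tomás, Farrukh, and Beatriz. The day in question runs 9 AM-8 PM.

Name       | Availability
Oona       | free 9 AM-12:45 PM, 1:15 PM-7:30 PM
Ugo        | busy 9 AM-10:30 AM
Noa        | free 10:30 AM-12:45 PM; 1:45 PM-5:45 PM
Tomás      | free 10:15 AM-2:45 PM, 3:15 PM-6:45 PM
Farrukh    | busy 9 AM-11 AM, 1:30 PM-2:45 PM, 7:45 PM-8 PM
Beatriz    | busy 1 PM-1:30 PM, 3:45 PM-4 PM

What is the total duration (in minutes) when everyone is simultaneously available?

240

Oona free: 09:00-12:45, 13:15-19:30.
Ugo free: 10:30-20:00 (invert busy blocks within the working day).
Noa free: 10:30-12:45, 13:45-17:45.
Tomás free: 10:15-14:45, 15:15-18:45.
Farrukh free: 11:00-13:30, 14:45-19:45 (invert busy blocks within the working day).
Beatriz free: 09:00-13:00, 13:30-15:45, 16:00-20:00 (invert busy blocks within the working day).
Oona ∩ Ugo: 10:30-12:45, 13:15-19:30.
Oona ∩ Ugo ∩ Noa: 10:30-12:45, 13:45-17:45.
Oona ∩ Ugo ∩ Noa ∩ Tomás: 10:30-12:45, 13:45-14:45, 15:15-17:45.
Oona ∩ Ugo ∩ Noa ∩ Tomás ∩ Farrukh: 11:00-12:45, 15:15-17:45.
Oona ∩ Ugo ∩ Noa ∩ Tomás ∩ Farrukh ∩ Beatriz: 11:00-12:45, 15:15-15:45, 16:00-17:45.
Those are the intersection windows.
Summing the common windows: 105 + 30 + 105 = 240 minutes.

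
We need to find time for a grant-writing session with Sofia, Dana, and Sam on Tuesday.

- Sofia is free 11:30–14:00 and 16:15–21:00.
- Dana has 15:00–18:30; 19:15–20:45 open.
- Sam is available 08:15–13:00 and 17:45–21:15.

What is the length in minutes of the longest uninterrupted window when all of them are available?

Sofia ∩ Dana: 16:15-18:30, 19:15-20:45.
Sofia ∩ Dana ∩ Sam: 17:45-18:30, 19:15-20:45.
Those are the intersection windows.
The longest is 19:15-20:45 at 90 minutes.

90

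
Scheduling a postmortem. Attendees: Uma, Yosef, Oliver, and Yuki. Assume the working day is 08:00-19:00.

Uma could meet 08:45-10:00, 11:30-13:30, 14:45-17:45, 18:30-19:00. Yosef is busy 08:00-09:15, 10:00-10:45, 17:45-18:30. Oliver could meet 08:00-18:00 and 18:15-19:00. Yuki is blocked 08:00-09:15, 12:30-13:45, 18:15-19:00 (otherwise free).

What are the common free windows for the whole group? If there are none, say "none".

09:15-10:00, 11:30-12:30, 14:45-17:45

Uma free: 08:45-10:00, 11:30-13:30, 14:45-17:45, 18:30-19:00.
Yosef free: 09:15-10:00, 10:45-17:45, 18:30-19:00 (invert busy blocks within the working day).
Oliver free: 08:00-18:00, 18:15-19:00.
Yuki free: 09:15-12:30, 13:45-18:15 (invert busy blocks within the working day).
Uma ∩ Yosef: 09:15-10:00, 11:30-13:30, 14:45-17:45, 18:30-19:00.
Uma ∩ Yosef ∩ Oliver: 09:15-10:00, 11:30-13:30, 14:45-17:45, 18:30-19:00.
Uma ∩ Yosef ∩ Oliver ∩ Yuki: 09:15-10:00, 11:30-12:30, 14:45-17:45.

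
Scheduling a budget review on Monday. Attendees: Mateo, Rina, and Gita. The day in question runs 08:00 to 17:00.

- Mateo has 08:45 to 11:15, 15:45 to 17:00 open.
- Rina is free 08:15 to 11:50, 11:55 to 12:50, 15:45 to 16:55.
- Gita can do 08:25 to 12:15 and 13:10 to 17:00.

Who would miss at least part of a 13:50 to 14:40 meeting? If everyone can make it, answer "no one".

Mateo: not fully free for 13:50-14:40. Rina: not fully free for 13:50-14:40. Gita: free for 13:50-14:40.

Mateo, Rina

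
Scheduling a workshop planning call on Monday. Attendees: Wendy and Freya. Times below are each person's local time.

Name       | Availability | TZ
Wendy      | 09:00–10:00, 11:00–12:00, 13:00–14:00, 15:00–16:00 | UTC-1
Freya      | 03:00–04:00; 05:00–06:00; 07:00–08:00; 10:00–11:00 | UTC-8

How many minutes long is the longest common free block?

0

Wendy in UTC: 10:00-11:00, 12:00-13:00, 14:00-15:00, 16:00-17:00 (add 1h to convert from UTC-1).
Freya in UTC: 11:00-12:00, 13:00-14:00, 15:00-16:00, 18:00-19:00 (add 8h to convert from UTC-8).
Wendy ∩ Freya: ∅.
There is no time when everyone is free.
No common window exists, so the longest block is 0 minutes.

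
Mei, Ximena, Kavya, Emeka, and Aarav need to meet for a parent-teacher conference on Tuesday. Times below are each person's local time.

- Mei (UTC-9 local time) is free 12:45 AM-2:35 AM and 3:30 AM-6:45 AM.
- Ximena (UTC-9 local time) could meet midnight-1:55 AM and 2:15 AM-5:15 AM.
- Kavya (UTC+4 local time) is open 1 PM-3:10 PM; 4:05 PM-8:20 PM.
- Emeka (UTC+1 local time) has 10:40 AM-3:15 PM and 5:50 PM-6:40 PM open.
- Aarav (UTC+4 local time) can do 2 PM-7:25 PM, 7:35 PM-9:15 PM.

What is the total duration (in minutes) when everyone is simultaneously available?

160

Mei in UTC: 09:45-11:35, 12:30-15:45 (add 9h to convert from UTC-9).
Ximena in UTC: 09:00-10:55, 11:15-14:15 (add 9h to convert from UTC-9).
Kavya in UTC: 09:00-11:10, 12:05-16:20 (subtract 4h to convert from UTC+4).
Emeka in UTC: 09:40-14:15, 16:50-17:40 (subtract 1h to convert from UTC+1).
Aarav in UTC: 10:00-15:25, 15:35-17:15 (subtract 4h to convert from UTC+4).
Mei ∩ Ximena: 09:45-10:55, 11:15-11:35, 12:30-14:15.
Mei ∩ Ximena ∩ Kavya: 09:45-10:55, 12:30-14:15.
Mei ∩ Ximena ∩ Kavya ∩ Emeka: 09:45-10:55, 12:30-14:15.
Mei ∩ Ximena ∩ Kavya ∩ Emeka ∩ Aarav: 10:00-10:55, 12:30-14:15.
Summing the common windows: 55 + 105 = 160 minutes.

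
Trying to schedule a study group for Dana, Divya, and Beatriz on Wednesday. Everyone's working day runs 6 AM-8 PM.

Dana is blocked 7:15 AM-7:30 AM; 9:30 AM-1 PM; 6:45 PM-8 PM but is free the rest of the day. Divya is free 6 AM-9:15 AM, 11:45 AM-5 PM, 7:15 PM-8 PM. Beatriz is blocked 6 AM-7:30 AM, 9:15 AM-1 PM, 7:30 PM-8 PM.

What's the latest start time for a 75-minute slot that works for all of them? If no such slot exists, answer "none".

15:45

Dana free: 06:00-07:15, 07:30-09:30, 13:00-18:45 (invert busy blocks within the working day).
Divya free: 06:00-09:15, 11:45-17:00, 19:15-20:00.
Beatriz free: 07:30-09:15, 13:00-19:30 (invert busy blocks within the working day).
Dana ∩ Divya: 06:00-07:15, 07:30-09:15, 13:00-17:00.
Dana ∩ Divya ∩ Beatriz: 07:30-09:15, 13:00-17:00.
The last common window of at least 75 minutes is 13:00-17:00; a 75-minute meeting can start as late as 15:45 and still end by 17:00.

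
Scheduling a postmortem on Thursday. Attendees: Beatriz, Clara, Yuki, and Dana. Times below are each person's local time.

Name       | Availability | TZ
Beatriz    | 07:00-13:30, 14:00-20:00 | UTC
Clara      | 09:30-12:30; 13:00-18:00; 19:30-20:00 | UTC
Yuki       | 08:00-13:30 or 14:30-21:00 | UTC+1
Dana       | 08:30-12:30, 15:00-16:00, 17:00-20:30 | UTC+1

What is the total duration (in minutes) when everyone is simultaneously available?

Beatriz in UTC: 07:00-13:30, 14:00-20:00.
Clara in UTC: 09:30-12:30, 13:00-18:00, 19:30-20:00.
Yuki in UTC: 07:00-12:30, 13:30-20:00 (subtract 1h to convert from UTC+1).
Dana in UTC: 07:30-11:30, 14:00-15:00, 16:00-19:30 (subtract 1h to convert from UTC+1).
Beatriz ∩ Clara: 09:30-12:30, 13:00-13:30, 14:00-18:00, 19:30-20:00.
Beatriz ∩ Clara ∩ Yuki: 09:30-12:30, 14:00-18:00, 19:30-20:00.
Beatriz ∩ Clara ∩ Yuki ∩ Dana: 09:30-11:30, 14:00-15:00, 16:00-18:00.
Summing the common windows: 120 + 60 + 120 = 300 minutes.

300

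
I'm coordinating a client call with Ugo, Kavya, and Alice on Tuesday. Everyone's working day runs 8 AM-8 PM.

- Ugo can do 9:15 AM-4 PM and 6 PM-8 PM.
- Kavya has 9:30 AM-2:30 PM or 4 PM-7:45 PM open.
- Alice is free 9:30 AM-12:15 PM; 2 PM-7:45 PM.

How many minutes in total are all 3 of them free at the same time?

300

Ugo ∩ Kavya: 09:30-14:30, 18:00-19:45.
Ugo ∩ Kavya ∩ Alice: 09:30-12:15, 14:00-14:30, 18:00-19:45.
Summing the common windows: 165 + 30 + 105 = 300 minutes.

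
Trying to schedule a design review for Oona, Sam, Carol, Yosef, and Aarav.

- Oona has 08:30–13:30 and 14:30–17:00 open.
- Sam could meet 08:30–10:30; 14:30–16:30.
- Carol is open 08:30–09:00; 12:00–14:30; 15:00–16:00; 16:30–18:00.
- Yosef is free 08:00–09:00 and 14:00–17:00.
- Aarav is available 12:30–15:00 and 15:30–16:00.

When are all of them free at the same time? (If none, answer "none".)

Oona ∩ Sam: 08:30-10:30, 14:30-16:30.
Oona ∩ Sam ∩ Carol: 08:30-09:00, 15:00-16:00.
Oona ∩ Sam ∩ Carol ∩ Yosef: 08:30-09:00, 15:00-16:00.
Oona ∩ Sam ∩ Carol ∩ Yosef ∩ Aarav: 15:30-16:00.

15:30-16:00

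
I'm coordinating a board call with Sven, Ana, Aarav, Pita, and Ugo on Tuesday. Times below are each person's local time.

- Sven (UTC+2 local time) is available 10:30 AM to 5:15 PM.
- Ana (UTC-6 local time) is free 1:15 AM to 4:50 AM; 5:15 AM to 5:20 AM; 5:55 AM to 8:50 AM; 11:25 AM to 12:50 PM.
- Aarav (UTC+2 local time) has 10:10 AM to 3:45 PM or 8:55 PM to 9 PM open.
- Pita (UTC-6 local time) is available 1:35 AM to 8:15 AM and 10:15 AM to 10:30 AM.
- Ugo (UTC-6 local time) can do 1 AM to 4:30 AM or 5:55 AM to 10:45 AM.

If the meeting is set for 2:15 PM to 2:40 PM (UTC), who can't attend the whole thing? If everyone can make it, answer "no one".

Sven in UTC: 08:30-15:15 (subtract 2h to convert from UTC+2).
Ana in UTC: 07:15-10:50, 11:15-11:20, 11:55-14:50, 17:25-18:50 (add 6h to convert from UTC-6).
Aarav in UTC: 08:10-13:45, 18:55-19:00 (subtract 2h to convert from UTC+2).
Pita in UTC: 07:35-14:15, 16:15-16:30 (add 6h to convert from UTC-6).
Ugo in UTC: 07:00-10:30, 11:55-16:45 (add 6h to convert from UTC-6).
Sven: free for 14:15-14:40. Ana: free for 14:15-14:40. Aarav: not fully free for 14:15-14:40. Pita: not fully free for 14:15-14:40. Ugo: free for 14:15-14:40.

Aarav, Pita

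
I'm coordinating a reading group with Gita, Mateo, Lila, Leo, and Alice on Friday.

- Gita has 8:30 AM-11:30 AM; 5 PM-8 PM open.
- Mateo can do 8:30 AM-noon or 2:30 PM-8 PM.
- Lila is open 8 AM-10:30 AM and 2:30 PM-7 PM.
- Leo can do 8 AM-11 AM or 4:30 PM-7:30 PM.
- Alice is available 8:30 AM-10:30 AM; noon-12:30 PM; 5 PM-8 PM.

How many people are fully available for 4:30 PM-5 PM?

3

Mateo, Lila, and Leo can make the full 16:30-17:00 slot — that's 3.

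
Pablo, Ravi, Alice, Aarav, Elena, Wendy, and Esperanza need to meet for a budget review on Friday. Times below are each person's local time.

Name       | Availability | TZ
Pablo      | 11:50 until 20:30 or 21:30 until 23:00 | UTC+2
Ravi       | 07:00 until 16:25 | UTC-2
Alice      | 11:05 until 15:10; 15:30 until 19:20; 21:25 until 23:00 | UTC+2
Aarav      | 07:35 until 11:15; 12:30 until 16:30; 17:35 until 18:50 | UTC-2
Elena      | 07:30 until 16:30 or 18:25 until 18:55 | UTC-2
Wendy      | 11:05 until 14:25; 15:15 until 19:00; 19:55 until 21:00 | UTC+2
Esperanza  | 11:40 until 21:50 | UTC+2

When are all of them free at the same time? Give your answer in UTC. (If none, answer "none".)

09:50-12:25, 14:30-17:00

Pablo in UTC: 09:50-18:30, 19:30-21:00 (subtract 2h to convert from UTC+2).
Ravi in UTC: 09:00-18:25 (add 2h to convert from UTC-2).
Alice in UTC: 09:05-13:10, 13:30-17:20, 19:25-21:00 (subtract 2h to convert from UTC+2).
Aarav in UTC: 09:35-13:15, 14:30-18:30, 19:35-20:50 (add 2h to convert from UTC-2).
Elena in UTC: 09:30-18:30, 20:25-20:55 (add 2h to convert from UTC-2).
Wendy in UTC: 09:05-12:25, 13:15-17:00, 17:55-19:00 (subtract 2h to convert from UTC+2).
Esperanza in UTC: 09:40-19:50 (subtract 2h to convert from UTC+2).
Pablo ∩ Ravi: 09:50-18:25.
Pablo ∩ Ravi ∩ Alice: 09:50-13:10, 13:30-17:20.
Pablo ∩ Ravi ∩ Alice ∩ Aarav: 09:50-13:10, 14:30-17:20.
Pablo ∩ Ravi ∩ Alice ∩ Aarav ∩ Elena: 09:50-13:10, 14:30-17:20.
Pablo ∩ Ravi ∩ Alice ∩ Aarav ∩ Elena ∩ Wendy: 09:50-12:25, 14:30-17:00.
Pablo ∩ Ravi ∩ Alice ∩ Aarav ∩ Elena ∩ Wendy ∩ Esperanza: 09:50-12:25, 14:30-17:00.
So the common availability across everyone is 09:50-12:25, 14:30-17:00.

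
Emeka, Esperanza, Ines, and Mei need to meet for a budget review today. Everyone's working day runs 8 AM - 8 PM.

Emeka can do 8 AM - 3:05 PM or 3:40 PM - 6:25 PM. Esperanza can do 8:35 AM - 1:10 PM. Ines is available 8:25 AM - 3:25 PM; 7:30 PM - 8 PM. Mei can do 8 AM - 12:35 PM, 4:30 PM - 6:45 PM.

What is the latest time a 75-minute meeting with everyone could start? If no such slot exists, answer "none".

Emeka ∩ Esperanza: 08:35-13:10.
Emeka ∩ Esperanza ∩ Ines: 08:35-13:10.
Emeka ∩ Esperanza ∩ Ines ∩ Mei: 08:35-12:35.
The last common window of at least 75 minutes is 08:35-12:35; a 75-minute meeting can start as late as 11:20 and still end by 12:35.

11:20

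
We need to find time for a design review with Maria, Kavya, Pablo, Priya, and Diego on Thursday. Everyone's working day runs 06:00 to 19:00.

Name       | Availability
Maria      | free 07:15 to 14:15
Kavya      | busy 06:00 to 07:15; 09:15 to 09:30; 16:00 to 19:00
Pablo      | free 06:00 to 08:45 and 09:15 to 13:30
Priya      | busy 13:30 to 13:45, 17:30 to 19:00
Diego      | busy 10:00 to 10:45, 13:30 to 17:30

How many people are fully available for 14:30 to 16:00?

2

Maria free: 07:15-14:15.
Kavya free: 07:15-09:15, 09:30-16:00 (invert busy blocks within the working day).
Pablo free: 06:00-08:45, 09:15-13:30.
Priya free: 06:00-13:30, 13:45-17:30 (invert busy blocks within the working day).
Diego free: 06:00-10:00, 10:45-13:30, 17:30-19:00 (invert busy blocks within the working day).
Kavya and Priya can make the full 14:30-16:00 slot — that's 2.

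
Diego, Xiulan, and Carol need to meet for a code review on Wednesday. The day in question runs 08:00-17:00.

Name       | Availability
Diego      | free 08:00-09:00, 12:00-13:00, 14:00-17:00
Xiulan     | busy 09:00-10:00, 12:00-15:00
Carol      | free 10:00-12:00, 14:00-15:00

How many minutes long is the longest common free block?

Diego free: 08:00-09:00, 12:00-13:00, 14:00-17:00.
Xiulan free: 08:00-09:00, 10:00-12:00, 15:00-17:00 (invert busy blocks within the working day).
Carol free: 10:00-12:00, 14:00-15:00.
Diego ∩ Xiulan: 08:00-09:00, 15:00-17:00.
Diego ∩ Xiulan ∩ Carol: ∅.
There is no time when everyone is free.
No common window exists, so the longest block is 0 minutes.

0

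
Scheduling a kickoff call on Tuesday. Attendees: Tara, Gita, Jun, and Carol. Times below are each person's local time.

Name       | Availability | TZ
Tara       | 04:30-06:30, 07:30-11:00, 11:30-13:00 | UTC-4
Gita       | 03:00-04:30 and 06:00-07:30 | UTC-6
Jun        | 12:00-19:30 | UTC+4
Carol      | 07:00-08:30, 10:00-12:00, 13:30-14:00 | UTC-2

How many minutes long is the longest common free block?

90

Tara in UTC: 08:30-10:30, 11:30-15:00, 15:30-17:00 (add 4h to convert from UTC-4).
Gita in UTC: 09:00-10:30, 12:00-13:30 (add 6h to convert from UTC-6).
Jun in UTC: 08:00-15:30 (subtract 4h to convert from UTC+4).
Carol in UTC: 09:00-10:30, 12:00-14:00, 15:30-16:00 (add 2h to convert from UTC-2).
Tara ∩ Gita: 09:00-10:30, 12:00-13:30.
Tara ∩ Gita ∩ Jun: 09:00-10:30, 12:00-13:30.
Tara ∩ Gita ∩ Jun ∩ Carol: 09:00-10:30, 12:00-13:30.
So the common availability across everyone is 09:00-10:30, 12:00-13:30.
The longest is 09:00-10:30 at 90 minutes.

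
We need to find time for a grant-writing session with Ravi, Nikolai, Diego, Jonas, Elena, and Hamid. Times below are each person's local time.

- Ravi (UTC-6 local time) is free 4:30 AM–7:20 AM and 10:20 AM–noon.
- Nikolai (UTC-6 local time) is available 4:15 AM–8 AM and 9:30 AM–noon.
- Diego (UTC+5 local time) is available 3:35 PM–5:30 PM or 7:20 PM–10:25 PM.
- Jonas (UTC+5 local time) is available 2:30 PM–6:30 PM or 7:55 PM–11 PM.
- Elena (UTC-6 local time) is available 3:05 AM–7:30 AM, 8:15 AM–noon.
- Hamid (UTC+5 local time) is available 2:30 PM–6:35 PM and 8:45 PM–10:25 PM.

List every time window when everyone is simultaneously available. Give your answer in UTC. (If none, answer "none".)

Ravi in UTC: 10:30-13:20, 16:20-18:00 (add 6h to convert from UTC-6).
Nikolai in UTC: 10:15-14:00, 15:30-18:00 (add 6h to convert from UTC-6).
Diego in UTC: 10:35-12:30, 14:20-17:25 (subtract 5h to convert from UTC+5).
Jonas in UTC: 09:30-13:30, 14:55-18:00 (subtract 5h to convert from UTC+5).
Elena in UTC: 09:05-13:30, 14:15-18:00 (add 6h to convert from UTC-6).
Hamid in UTC: 09:30-13:35, 15:45-17:25 (subtract 5h to convert from UTC+5).
Ravi ∩ Nikolai: 10:30-13:20, 16:20-18:00.
Ravi ∩ Nikolai ∩ Diego: 10:35-12:30, 16:20-17:25.
Ravi ∩ Nikolai ∩ Diego ∩ Jonas: 10:35-12:30, 16:20-17:25.
Ravi ∩ Nikolai ∩ Diego ∩ Jonas ∩ Elena: 10:35-12:30, 16:20-17:25.
Ravi ∩ Nikolai ∩ Diego ∩ Jonas ∩ Elena ∩ Hamid: 10:35-12:30, 16:20-17:25.
So the common availability across everyone is 10:35-12:30, 16:20-17:25.

10:35-12:30, 16:20-17:25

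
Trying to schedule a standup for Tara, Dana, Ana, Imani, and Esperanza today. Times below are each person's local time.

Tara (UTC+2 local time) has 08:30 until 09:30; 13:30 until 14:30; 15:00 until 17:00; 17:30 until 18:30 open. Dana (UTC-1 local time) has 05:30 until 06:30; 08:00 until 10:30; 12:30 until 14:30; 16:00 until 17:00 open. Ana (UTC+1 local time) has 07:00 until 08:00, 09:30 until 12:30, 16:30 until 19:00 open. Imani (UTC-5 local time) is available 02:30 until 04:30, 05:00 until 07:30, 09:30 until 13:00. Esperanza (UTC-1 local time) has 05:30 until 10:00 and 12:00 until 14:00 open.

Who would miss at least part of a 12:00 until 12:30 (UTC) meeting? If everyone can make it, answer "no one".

Ana, Dana, Esperanza

Tara in UTC: 06:30-07:30, 11:30-12:30, 13:00-15:00, 15:30-16:30 (subtract 2h to convert from UTC+2).
Dana in UTC: 06:30-07:30, 09:00-11:30, 13:30-15:30, 17:00-18:00 (add 1h to convert from UTC-1).
Ana in UTC: 06:00-07:00, 08:30-11:30, 15:30-18:00 (subtract 1h to convert from UTC+1).
Imani in UTC: 07:30-09:30, 10:00-12:30, 14:30-18:00 (add 5h to convert from UTC-5).
Esperanza in UTC: 06:30-11:00, 13:00-15:00 (add 1h to convert from UTC-1).
Tara: free for 12:00-12:30. Dana: not fully free for 12:00-12:30. Ana: not fully free for 12:00-12:30. Imani: free for 12:00-12:30. Esperanza: not fully free for 12:00-12:30.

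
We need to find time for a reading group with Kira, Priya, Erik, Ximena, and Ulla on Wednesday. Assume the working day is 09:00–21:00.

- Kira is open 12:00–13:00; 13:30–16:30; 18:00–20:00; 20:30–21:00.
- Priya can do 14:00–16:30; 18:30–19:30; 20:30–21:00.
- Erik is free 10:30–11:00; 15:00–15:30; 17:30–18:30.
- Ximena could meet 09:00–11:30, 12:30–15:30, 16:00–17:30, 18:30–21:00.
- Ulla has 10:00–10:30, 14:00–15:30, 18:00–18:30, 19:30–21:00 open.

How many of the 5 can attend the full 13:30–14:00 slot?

2

Kira and Ximena can make the full 13:30-14:00 slot — that's 2.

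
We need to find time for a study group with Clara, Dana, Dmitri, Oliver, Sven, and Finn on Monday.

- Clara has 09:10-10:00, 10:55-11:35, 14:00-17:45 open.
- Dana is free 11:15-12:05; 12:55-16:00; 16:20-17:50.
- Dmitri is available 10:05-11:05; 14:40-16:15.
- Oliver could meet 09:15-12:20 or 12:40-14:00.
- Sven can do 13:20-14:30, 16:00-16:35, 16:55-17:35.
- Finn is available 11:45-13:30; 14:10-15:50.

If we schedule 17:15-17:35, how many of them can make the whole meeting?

3

Clara, Dana, and Sven can make the full 17:15-17:35 slot — that's 3.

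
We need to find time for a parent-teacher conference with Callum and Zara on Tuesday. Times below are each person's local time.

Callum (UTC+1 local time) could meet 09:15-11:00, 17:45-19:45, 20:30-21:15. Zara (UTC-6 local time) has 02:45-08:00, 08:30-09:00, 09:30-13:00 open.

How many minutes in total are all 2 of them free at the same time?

Callum in UTC: 08:15-10:00, 16:45-18:45, 19:30-20:15 (subtract 1h to convert from UTC+1).
Zara in UTC: 08:45-14:00, 14:30-15:00, 15:30-19:00 (add 6h to convert from UTC-6).
Callum ∩ Zara: 08:45-10:00, 16:45-18:45.
So the common availability across everyone is 08:45-10:00, 16:45-18:45.
Summing the common windows: 75 + 120 = 195 minutes.

195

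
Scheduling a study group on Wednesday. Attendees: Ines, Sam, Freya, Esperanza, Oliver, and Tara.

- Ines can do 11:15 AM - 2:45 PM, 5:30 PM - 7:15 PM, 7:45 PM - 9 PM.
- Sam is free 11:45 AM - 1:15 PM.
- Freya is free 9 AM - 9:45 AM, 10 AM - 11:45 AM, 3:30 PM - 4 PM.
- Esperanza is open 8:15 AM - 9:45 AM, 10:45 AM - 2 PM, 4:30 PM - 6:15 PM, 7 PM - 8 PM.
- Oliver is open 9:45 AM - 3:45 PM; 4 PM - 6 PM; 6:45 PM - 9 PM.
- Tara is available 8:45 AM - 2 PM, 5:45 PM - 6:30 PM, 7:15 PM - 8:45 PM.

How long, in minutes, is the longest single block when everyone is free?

Ines ∩ Sam: 11:45-13:15.
Ines ∩ Sam ∩ Freya: ∅.
Ines ∩ Sam ∩ Freya ∩ Esperanza: ∅.
Ines ∩ Sam ∩ Freya ∩ Esperanza ∩ Oliver: ∅.
Ines ∩ Sam ∩ Freya ∩ Esperanza ∩ Oliver ∩ Tara: ∅.
There is no time when everyone is free.
No common window exists, so the longest block is 0 minutes.

0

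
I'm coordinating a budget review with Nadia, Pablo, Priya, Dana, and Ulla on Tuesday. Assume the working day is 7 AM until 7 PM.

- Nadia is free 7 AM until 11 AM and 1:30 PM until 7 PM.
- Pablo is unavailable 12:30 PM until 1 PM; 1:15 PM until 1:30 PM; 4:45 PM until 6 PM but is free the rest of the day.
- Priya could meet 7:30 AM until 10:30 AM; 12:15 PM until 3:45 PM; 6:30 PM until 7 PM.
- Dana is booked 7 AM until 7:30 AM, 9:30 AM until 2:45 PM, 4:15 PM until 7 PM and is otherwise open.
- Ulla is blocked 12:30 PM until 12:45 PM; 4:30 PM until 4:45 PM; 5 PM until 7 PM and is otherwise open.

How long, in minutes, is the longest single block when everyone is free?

120

Nadia free: 07:00-11:00, 13:30-19:00.
Pablo free: 07:00-12:30, 13:00-13:15, 13:30-16:45, 18:00-19:00 (invert busy blocks within the working day).
Priya free: 07:30-10:30, 12:15-15:45, 18:30-19:00.
Dana free: 07:30-09:30, 14:45-16:15 (invert busy blocks within the working day).
Ulla free: 07:00-12:30, 12:45-16:30, 16:45-17:00 (invert busy blocks within the working day).
Nadia ∩ Pablo: 07:00-11:00, 13:30-16:45, 18:00-19:00.
Nadia ∩ Pablo ∩ Priya: 07:30-10:30, 13:30-15:45, 18:30-19:00.
Nadia ∩ Pablo ∩ Priya ∩ Dana: 07:30-09:30, 14:45-15:45.
Nadia ∩ Pablo ∩ Priya ∩ Dana ∩ Ulla: 07:30-09:30, 14:45-15:45.
The longest is 07:30-09:30 at 120 minutes.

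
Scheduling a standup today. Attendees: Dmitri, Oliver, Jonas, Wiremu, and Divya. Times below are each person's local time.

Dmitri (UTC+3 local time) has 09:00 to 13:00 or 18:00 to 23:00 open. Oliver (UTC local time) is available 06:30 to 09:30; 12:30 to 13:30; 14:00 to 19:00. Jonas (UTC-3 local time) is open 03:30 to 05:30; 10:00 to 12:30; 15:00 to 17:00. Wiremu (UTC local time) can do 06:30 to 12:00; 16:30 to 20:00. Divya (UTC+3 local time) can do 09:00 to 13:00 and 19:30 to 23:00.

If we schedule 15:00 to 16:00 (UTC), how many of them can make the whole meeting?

2

Dmitri in UTC: 06:00-10:00, 15:00-20:00 (subtract 3h to convert from UTC+3).
Oliver in UTC: 06:30-09:30, 12:30-13:30, 14:00-19:00.
Jonas in UTC: 06:30-08:30, 13:00-15:30, 18:00-20:00 (add 3h to convert from UTC-3).
Wiremu in UTC: 06:30-12:00, 16:30-20:00.
Divya in UTC: 06:00-10:00, 16:30-20:00 (subtract 3h to convert from UTC+3).
Dmitri and Oliver can make the full 15:00-16:00 slot — that's 2.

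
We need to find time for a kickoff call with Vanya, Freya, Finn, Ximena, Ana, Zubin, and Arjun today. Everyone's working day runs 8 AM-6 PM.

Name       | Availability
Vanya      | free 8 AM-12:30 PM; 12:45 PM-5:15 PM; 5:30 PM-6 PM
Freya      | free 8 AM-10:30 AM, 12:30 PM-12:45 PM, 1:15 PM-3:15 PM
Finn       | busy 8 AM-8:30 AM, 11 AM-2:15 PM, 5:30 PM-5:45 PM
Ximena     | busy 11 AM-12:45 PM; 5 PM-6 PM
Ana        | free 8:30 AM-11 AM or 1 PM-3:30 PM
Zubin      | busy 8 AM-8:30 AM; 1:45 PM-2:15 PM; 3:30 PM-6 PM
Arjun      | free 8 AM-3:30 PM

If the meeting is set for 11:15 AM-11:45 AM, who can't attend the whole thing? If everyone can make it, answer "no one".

Vanya free: 08:00-12:30, 12:45-17:15, 17:30-18:00.
Freya free: 08:00-10:30, 12:30-12:45, 13:15-15:15.
Finn free: 08:30-11:00, 14:15-17:30, 17:45-18:00 (invert busy blocks within the working day).
Ximena free: 08:00-11:00, 12:45-17:00 (invert busy blocks within the working day).
Ana free: 08:30-11:00, 13:00-15:30.
Zubin free: 08:30-13:45, 14:15-15:30 (invert busy blocks within the working day).
Arjun free: 08:00-15:30.
Vanya: free for 11:15-11:45. Freya: not fully free for 11:15-11:45. Finn: not fully free for 11:15-11:45. Ximena: not fully free for 11:15-11:45. Ana: not fully free for 11:15-11:45. Zubin: free for 11:15-11:45. Arjun: free for 11:15-11:45.

Ana, Finn, Freya, Ximena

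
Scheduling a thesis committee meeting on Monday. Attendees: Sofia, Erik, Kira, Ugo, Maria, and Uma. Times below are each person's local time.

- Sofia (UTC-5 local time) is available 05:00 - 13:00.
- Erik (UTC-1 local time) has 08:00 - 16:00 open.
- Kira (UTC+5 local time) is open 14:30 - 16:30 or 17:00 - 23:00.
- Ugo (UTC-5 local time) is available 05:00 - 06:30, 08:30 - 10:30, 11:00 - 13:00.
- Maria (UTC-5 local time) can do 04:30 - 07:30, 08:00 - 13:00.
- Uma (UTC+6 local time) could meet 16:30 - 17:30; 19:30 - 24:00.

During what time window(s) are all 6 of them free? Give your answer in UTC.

10:30-11:30, 13:30-15:30, 16:00-17:00

Sofia in UTC: 10:00-18:00 (add 5h to convert from UTC-5).
Erik in UTC: 09:00-17:00 (add 1h to convert from UTC-1).
Kira in UTC: 09:30-11:30, 12:00-18:00 (subtract 5h to convert from UTC+5).
Ugo in UTC: 10:00-11:30, 13:30-15:30, 16:00-18:00 (add 5h to convert from UTC-5).
Maria in UTC: 09:30-12:30, 13:00-18:00 (add 5h to convert from UTC-5).
Uma in UTC: 10:30-11:30, 13:30-18:00 (subtract 6h to convert from UTC+6).
Sofia ∩ Erik: 10:00-17:00.
Sofia ∩ Erik ∩ Kira: 10:00-11:30, 12:00-17:00.
Sofia ∩ Erik ∩ Kira ∩ Ugo: 10:00-11:30, 13:30-15:30, 16:00-17:00.
Sofia ∩ Erik ∩ Kira ∩ Ugo ∩ Maria: 10:00-11:30, 13:30-15:30, 16:00-17:00.
Sofia ∩ Erik ∩ Kira ∩ Ugo ∩ Maria ∩ Uma: 10:30-11:30, 13:30-15:30, 16:00-17:00.
Those are the intersection windows.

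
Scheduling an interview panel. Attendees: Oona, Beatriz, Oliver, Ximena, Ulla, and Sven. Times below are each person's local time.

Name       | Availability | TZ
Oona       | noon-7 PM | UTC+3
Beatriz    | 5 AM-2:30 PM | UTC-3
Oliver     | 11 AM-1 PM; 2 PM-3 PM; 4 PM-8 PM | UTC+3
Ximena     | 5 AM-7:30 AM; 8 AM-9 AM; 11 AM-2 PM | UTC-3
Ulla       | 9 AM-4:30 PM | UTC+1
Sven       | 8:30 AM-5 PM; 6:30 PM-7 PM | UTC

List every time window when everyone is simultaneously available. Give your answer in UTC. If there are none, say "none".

09:00-10:00, 11:00-12:00, 14:00-15:30

Oona in UTC: 09:00-16:00 (subtract 3h to convert from UTC+3).
Beatriz in UTC: 08:00-17:30 (add 3h to convert from UTC-3).
Oliver in UTC: 08:00-10:00, 11:00-12:00, 13:00-17:00 (subtract 3h to convert from UTC+3).
Ximena in UTC: 08:00-10:30, 11:00-12:00, 14:00-17:00 (add 3h to convert from UTC-3).
Ulla in UTC: 08:00-15:30 (subtract 1h to convert from UTC+1).
Sven in UTC: 08:30-17:00, 18:30-19:00.
Oona ∩ Beatriz: 09:00-16:00.
Oona ∩ Beatriz ∩ Oliver: 09:00-10:00, 11:00-12:00, 13:00-16:00.
Oona ∩ Beatriz ∩ Oliver ∩ Ximena: 09:00-10:00, 11:00-12:00, 14:00-16:00.
Oona ∩ Beatriz ∩ Oliver ∩ Ximena ∩ Ulla: 09:00-10:00, 11:00-12:00, 14:00-15:30.
Oona ∩ Beatriz ∩ Oliver ∩ Ximena ∩ Ulla ∩ Sven: 09:00-10:00, 11:00-12:00, 14:00-15:30.
So the common availability across everyone is 09:00-10:00, 11:00-12:00, 14:00-15:30.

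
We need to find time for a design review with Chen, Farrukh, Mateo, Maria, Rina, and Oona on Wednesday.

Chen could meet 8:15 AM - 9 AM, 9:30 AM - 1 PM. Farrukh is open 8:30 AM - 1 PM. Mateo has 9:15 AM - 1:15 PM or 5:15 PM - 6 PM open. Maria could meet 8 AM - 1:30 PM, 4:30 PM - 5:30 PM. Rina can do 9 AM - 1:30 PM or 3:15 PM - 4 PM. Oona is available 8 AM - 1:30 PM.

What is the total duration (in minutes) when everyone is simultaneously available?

210

Chen ∩ Farrukh: 08:30-09:00, 09:30-13:00.
Chen ∩ Farrukh ∩ Mateo: 09:30-13:00.
Chen ∩ Farrukh ∩ Mateo ∩ Maria: 09:30-13:00.
Chen ∩ Farrukh ∩ Mateo ∩ Maria ∩ Rina: 09:30-13:00.
Chen ∩ Farrukh ∩ Mateo ∩ Maria ∩ Rina ∩ Oona: 09:30-13:00.
So the common availability across everyone is 09:30-13:00.
That's a single block of 210 minutes.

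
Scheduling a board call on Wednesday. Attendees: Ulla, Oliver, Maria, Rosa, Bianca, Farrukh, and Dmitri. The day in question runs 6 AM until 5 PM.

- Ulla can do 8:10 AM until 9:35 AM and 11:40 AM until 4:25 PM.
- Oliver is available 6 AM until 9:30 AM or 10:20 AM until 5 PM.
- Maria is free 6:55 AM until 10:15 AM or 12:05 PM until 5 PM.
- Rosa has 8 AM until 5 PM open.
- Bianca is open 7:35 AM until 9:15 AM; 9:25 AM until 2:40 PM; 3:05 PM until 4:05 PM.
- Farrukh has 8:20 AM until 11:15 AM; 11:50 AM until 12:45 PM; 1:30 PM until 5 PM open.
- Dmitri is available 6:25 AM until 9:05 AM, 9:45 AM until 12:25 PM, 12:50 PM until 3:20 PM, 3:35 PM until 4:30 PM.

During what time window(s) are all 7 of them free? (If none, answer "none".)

08:20-09:05, 12:05-12:25, 13:30-14:40, 15:05-15:20, 15:35-16:05

Ulla ∩ Oliver: 08:10-09:30, 11:40-16:25.
Ulla ∩ Oliver ∩ Maria: 08:10-09:30, 12:05-16:25.
Ulla ∩ Oliver ∩ Maria ∩ Rosa: 08:10-09:30, 12:05-16:25.
Ulla ∩ Oliver ∩ Maria ∩ Rosa ∩ Bianca: 08:10-09:15, 09:25-09:30, 12:05-14:40, 15:05-16:05.
Ulla ∩ Oliver ∩ Maria ∩ Rosa ∩ Bianca ∩ Farrukh: 08:20-09:15, 09:25-09:30, 12:05-12:45, 13:30-14:40, 15:05-16:05.
Ulla ∩ Oliver ∩ Maria ∩ Rosa ∩ Bianca ∩ Farrukh ∩ Dmitri: 08:20-09:05, 12:05-12:25, 13:30-14:40, 15:05-15:20, 15:35-16:05.
Those are the intersection windows.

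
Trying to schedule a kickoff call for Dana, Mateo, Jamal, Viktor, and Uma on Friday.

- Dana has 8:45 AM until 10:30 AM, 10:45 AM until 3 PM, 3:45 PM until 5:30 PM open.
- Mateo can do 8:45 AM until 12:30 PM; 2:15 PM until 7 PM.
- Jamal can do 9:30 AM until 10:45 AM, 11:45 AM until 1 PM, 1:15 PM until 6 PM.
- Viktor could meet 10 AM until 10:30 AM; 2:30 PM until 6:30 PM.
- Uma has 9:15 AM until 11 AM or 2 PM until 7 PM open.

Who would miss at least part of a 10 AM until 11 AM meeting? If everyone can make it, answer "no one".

Dana: not fully free for 10:00-11:00. Mateo: free for 10:00-11:00. Jamal: not fully free for 10:00-11:00. Viktor: not fully free for 10:00-11:00. Uma: free for 10:00-11:00.

Dana, Jamal, Viktor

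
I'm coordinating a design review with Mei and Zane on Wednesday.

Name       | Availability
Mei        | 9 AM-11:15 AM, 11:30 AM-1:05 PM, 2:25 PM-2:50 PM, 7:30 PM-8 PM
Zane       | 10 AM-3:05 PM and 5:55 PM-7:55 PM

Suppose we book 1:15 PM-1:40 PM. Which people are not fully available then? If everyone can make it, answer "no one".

Mei: not fully free for 13:15-13:40. Zane: free for 13:15-13:40.

Mei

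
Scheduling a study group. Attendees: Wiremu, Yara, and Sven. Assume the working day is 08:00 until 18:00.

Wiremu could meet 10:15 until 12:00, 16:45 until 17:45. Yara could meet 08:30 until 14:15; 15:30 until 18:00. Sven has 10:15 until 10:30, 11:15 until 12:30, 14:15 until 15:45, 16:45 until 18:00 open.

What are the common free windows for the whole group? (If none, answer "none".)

10:15-10:30, 11:15-12:00, 16:45-17:45

Wiremu ∩ Yara: 10:15-12:00, 16:45-17:45.
Wiremu ∩ Yara ∩ Sven: 10:15-10:30, 11:15-12:00, 16:45-17:45.
Those are the intersection windows.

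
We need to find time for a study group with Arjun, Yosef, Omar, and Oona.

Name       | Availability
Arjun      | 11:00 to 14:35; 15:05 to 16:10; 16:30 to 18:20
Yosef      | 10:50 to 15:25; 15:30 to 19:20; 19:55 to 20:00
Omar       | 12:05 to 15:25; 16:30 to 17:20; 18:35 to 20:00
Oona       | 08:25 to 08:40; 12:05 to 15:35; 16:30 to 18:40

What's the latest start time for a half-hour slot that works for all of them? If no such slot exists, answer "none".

16:50

Arjun ∩ Yosef: 11:00-14:35, 15:05-15:25, 15:30-16:10, 16:30-18:20.
Arjun ∩ Yosef ∩ Omar: 12:05-14:35, 15:05-15:25, 16:30-17:20.
Arjun ∩ Yosef ∩ Omar ∩ Oona: 12:05-14:35, 15:05-15:25, 16:30-17:20.
So the common availability across everyone is 12:05-14:35, 15:05-15:25, 16:30-17:20.
The last common window of at least 30 minutes is 16:30-17:20; a 30-minute meeting can start as late as 16:50 and still end by 17:20.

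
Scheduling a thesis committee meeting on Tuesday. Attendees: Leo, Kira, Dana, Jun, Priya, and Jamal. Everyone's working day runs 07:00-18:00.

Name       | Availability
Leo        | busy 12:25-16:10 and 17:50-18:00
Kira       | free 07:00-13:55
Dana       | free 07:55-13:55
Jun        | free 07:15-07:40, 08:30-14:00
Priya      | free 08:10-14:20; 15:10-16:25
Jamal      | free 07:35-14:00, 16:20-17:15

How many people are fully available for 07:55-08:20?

4

Leo free: 07:00-12:25, 16:10-17:50 (invert busy blocks within the working day).
Kira free: 07:00-13:55.
Dana free: 07:55-13:55.
Jun free: 07:15-07:40, 08:30-14:00.
Priya free: 08:10-14:20, 15:10-16:25.
Jamal free: 07:35-14:00, 16:20-17:15.
Leo, Kira, Dana, and Jamal can make the full 07:55-08:20 slot — that's 4.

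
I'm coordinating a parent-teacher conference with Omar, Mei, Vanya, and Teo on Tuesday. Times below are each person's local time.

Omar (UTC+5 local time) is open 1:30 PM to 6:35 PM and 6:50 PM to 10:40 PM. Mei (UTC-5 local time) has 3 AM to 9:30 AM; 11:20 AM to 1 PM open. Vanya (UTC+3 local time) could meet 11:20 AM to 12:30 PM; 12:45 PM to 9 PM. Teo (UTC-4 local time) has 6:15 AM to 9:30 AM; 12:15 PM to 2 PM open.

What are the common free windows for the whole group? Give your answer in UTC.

Omar in UTC: 08:30-13:35, 13:50-17:40 (subtract 5h to convert from UTC+5).
Mei in UTC: 08:00-14:30, 16:20-18:00 (add 5h to convert from UTC-5).
Vanya in UTC: 08:20-09:30, 09:45-18:00 (subtract 3h to convert from UTC+3).
Teo in UTC: 10:15-13:30, 16:15-18:00 (add 4h to convert from UTC-4).
Omar ∩ Mei: 08:30-13:35, 13:50-14:30, 16:20-17:40.
Omar ∩ Mei ∩ Vanya: 08:30-09:30, 09:45-13:35, 13:50-14:30, 16:20-17:40.
Omar ∩ Mei ∩ Vanya ∩ Teo: 10:15-13:30, 16:20-17:40.
So the common availability across everyone is 10:15-13:30, 16:20-17:40.

10:15-13:30, 16:20-17:40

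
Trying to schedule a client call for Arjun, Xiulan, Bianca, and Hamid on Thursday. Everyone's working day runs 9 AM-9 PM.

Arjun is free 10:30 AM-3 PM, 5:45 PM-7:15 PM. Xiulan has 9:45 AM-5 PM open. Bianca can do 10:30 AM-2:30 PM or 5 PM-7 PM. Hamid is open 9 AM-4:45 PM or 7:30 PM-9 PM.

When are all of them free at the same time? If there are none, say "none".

Arjun ∩ Xiulan: 10:30-15:00.
Arjun ∩ Xiulan ∩ Bianca: 10:30-14:30.
Arjun ∩ Xiulan ∩ Bianca ∩ Hamid: 10:30-14:30.
So the common availability across everyone is 10:30-14:30.

10:30-14:30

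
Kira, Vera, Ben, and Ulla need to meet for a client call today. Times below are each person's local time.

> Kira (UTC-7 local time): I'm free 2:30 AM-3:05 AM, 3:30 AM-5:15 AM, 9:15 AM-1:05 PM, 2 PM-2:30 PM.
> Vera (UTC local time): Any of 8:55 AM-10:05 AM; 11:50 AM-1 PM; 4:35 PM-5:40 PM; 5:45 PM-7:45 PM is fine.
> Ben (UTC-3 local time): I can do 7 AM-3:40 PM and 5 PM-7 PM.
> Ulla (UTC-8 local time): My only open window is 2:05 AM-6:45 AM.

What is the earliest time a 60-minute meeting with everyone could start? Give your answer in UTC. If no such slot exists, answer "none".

Kira in UTC: 09:30-10:05, 10:30-12:15, 16:15-20:05, 21:00-21:30 (add 7h to convert from UTC-7).
Vera in UTC: 08:55-10:05, 11:50-13:00, 16:35-17:40, 17:45-19:45.
Ben in UTC: 10:00-18:40, 20:00-22:00 (add 3h to convert from UTC-3).
Ulla in UTC: 10:05-14:45 (add 8h to convert from UTC-8).
Kira ∩ Vera: 09:30-10:05, 11:50-12:15, 16:35-17:40, 17:45-19:45.
Kira ∩ Vera ∩ Ben: 10:00-10:05, 11:50-12:15, 16:35-17:40, 17:45-18:40.
Kira ∩ Vera ∩ Ben ∩ Ulla: 11:50-12:15.
So the common availability across everyone is 11:50-12:15.
No common window is at least 60 minutes long.

none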